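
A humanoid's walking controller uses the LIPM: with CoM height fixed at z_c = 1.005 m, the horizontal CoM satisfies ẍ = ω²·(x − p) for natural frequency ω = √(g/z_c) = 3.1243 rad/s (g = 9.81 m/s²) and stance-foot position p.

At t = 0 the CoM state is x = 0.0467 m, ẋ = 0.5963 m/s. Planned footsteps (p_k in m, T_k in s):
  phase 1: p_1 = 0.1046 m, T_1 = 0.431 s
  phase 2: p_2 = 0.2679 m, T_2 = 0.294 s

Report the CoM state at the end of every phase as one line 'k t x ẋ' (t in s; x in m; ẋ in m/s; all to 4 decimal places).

1 0.4310 0.3278 0.8995
2 0.7250 0.6582 1.5036

phase 1: p=0.1046, T=0.431, ωT=1.346573, cosh=2.052180, sinh=1.792050; start (x,ẋ)=(0.046700, 0.596300) → end (x,ẋ)=(0.327807, 0.899539)
phase 2: p=0.2679, T=0.294, ωT=0.918544, cosh=1.452370, sinh=1.053270; start (x,ẋ)=(0.327807, 0.899539) → end (x,ẋ)=(0.658162, 1.503601)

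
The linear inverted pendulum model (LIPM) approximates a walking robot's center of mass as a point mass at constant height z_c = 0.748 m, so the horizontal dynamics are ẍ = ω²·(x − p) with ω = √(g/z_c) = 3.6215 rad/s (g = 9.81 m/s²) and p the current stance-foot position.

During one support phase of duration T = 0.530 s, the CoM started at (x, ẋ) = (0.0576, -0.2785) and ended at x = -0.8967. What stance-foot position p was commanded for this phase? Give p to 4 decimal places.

p = 0.3388

ωT = 3.6215·0.530 = 1.919395; cosh(ωT) = 3.481764, sinh(ωT) = 3.335069
x(T) = p + (x₀−p)·cosh(ωT) + (ẋ₀/ω)·sinh(ωT) ⇒ p·(1 − cosh) = x(T) − x₀·cosh − (ẋ₀/ω)·sinh
numerator   = -0.8967 − (0.0576)·3.481764 − (-0.2785/3.6215)·3.335069 = -0.840777
denominator = 1 − 3.481764 = -2.481764
p = -0.840777 / -2.481764 = 0.3388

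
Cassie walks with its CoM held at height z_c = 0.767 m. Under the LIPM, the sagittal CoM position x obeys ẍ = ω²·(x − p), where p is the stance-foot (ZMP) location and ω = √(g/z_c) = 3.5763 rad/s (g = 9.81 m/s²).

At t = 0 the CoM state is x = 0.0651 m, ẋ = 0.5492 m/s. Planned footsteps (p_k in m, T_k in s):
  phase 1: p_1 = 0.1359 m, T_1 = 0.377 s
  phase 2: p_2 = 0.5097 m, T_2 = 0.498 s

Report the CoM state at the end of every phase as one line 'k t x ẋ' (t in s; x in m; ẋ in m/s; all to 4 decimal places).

phase 1: p=0.1359, T=0.377, ωT=1.348265, cosh=2.055215, sinh=1.795524; start (x,ẋ)=(0.065100, 0.549200) → end (x,ẋ)=(0.266123, 0.674094)
phase 2: p=0.5097, T=0.498, ωT=1.780997, cosh=3.052122, sinh=2.883652; start (x,ẋ)=(0.266123, 0.674094) → end (x,ẋ)=(0.309811, -0.454544)

1 0.3770 0.2661 0.6741
2 0.8750 0.3098 -0.4545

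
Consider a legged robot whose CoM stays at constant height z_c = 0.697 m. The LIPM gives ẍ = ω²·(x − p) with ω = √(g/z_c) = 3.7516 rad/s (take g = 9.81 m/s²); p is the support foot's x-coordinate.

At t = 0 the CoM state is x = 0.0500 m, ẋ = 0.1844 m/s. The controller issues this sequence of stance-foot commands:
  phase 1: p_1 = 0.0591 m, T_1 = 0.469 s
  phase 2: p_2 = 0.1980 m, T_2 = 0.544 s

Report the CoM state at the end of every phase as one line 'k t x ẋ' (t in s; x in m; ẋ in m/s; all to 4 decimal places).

phase 1: p=0.0591, T=0.469, ωT=1.759500, cosh=2.990833, sinh=2.818702; start (x,ẋ)=(0.050000, 0.184400) → end (x,ẋ)=(0.170429, 0.455280)
phase 2: p=0.1980, T=0.544, ωT=2.040870, cosh=3.913611, sinh=3.783695; start (x,ẋ)=(0.170429, 0.455280) → end (x,ẋ)=(0.549274, 1.390426)

1 0.4690 0.1704 0.4553
2 1.0130 0.5493 1.3904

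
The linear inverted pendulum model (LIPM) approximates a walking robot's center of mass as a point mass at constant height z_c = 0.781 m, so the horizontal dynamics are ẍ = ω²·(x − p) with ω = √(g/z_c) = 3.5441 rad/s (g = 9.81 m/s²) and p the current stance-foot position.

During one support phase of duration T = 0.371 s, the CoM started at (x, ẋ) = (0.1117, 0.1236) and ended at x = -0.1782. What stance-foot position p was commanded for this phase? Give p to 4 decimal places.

ωT = 3.5441·0.371 = 1.314861; cosh(ωT) = 1.996373, sinh(ωT) = 1.727861
x(T) = p + (x₀−p)·cosh(ωT) + (ẋ₀/ω)·sinh(ωT) ⇒ p·(1 − cosh) = x(T) − x₀·cosh − (ẋ₀/ω)·sinh
numerator   = -0.1782 − (0.1117)·1.996373 − (0.1236/3.5441)·1.727861 = -0.461454
denominator = 1 − 1.996373 = -0.996373
p = -0.461454 / -0.996373 = 0.4631

p = 0.4631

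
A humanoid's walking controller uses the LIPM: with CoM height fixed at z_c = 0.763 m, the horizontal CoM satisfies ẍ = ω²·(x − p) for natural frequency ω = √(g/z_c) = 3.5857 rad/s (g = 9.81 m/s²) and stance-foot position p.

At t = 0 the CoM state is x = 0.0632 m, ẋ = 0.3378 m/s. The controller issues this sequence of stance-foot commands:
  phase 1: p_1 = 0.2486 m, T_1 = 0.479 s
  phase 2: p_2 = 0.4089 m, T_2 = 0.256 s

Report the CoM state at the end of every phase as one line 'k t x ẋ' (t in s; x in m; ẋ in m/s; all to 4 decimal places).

1 0.4790 -0.0305 -0.8208
2 0.7350 -0.4699 -2.8497

phase 1: p=0.2486, T=0.479, ωT=1.717550, cosh=2.875185, sinh=2.695680; start (x,ẋ)=(0.063200, 0.337800) → end (x,ẋ)=(-0.030506, -0.820820)
phase 2: p=0.4089, T=0.256, ωT=0.917939, cosh=1.451733, sinh=1.052392; start (x,ẋ)=(-0.030506, -0.820820) → end (x,ẋ)=(-0.469908, -2.849737)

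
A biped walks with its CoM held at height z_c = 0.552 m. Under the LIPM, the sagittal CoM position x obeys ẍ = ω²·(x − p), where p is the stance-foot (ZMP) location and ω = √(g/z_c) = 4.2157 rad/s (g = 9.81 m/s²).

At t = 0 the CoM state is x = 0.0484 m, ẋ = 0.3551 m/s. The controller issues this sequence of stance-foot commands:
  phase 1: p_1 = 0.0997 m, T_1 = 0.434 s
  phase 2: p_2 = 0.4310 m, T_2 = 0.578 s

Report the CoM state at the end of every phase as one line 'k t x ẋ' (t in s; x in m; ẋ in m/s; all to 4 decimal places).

1 0.4340 0.1914 0.4784
2 1.0120 -0.3053 -2.9739

phase 1: p=0.0997, T=0.434, ωT=1.829614, cosh=3.195978, sinh=3.035502; start (x,ẋ)=(0.048400, 0.355100) → end (x,ẋ)=(0.191435, 0.478418)
phase 2: p=0.4310, T=0.578, ωT=2.436675, cosh=5.761201, sinh=5.673750; start (x,ẋ)=(0.191435, 0.478418) → end (x,ẋ)=(-0.305298, -2.973854)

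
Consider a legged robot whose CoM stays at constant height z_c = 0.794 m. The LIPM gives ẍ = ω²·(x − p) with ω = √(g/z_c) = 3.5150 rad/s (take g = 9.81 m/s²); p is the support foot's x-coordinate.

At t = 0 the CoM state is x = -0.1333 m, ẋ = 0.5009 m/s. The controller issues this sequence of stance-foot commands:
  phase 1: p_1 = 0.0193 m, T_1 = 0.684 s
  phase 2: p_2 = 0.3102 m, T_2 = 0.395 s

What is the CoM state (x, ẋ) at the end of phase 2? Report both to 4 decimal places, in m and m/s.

phase 1: p=0.0193, T=0.684, ωT=2.404260, cosh=5.580284, sinh=5.489951; start (x,ẋ)=(-0.133300, 0.500900) → end (x,ẋ)=(-0.049914, -0.149585)
phase 2: p=0.3102, T=0.395, ωT=1.388425, cosh=2.129000, sinh=1.879532; start (x,ẋ)=(-0.049914, -0.149585) → end (x,ẋ)=(-0.536468, -2.697578)

x = -0.5365, ẋ = -2.6976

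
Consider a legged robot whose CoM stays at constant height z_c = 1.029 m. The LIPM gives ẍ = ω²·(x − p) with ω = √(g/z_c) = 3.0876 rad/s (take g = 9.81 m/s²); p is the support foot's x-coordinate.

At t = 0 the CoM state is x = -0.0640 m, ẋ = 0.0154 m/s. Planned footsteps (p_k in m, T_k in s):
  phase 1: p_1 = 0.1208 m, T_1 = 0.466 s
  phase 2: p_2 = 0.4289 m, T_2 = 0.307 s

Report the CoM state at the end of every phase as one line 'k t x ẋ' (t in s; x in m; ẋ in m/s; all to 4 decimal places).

1 0.4660 -0.2807 -1.1008
2 0.7730 -1.0150 -4.0356

phase 1: p=0.1208, T=0.466, ωT=1.438822, cosh=2.226466, sinh=1.989259; start (x,ẋ)=(-0.064000, 0.015400) → end (x,ẋ)=(-0.280729, -1.100761)
phase 2: p=0.4289, T=0.307, ωT=0.947893, cosh=1.483912, sinh=1.096356; start (x,ẋ)=(-0.280729, -1.100761) → end (x,ẋ)=(-1.014989, -4.035603)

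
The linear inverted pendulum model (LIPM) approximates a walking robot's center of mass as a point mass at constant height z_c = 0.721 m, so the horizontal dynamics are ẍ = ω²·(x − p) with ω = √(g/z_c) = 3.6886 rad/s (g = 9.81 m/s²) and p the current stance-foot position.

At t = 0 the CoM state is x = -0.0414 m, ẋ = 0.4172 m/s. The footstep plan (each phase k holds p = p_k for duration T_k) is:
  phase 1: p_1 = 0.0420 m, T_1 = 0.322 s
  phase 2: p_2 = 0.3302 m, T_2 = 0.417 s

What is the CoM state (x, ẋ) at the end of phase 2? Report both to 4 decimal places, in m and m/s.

phase 1: p=0.0420, T=0.322, ωT=1.187729, cosh=1.792269, sinh=1.487356; start (x,ẋ)=(-0.041400, 0.417200) → end (x,ẋ)=(0.060753, 0.290180)
phase 2: p=0.3302, T=0.417, ωT=1.538146, cosh=2.435365, sinh=2.220586; start (x,ẋ)=(0.060753, 0.290180) → end (x,ẋ)=(-0.151310, -1.500310)

x = -0.1513, ẋ = -1.5003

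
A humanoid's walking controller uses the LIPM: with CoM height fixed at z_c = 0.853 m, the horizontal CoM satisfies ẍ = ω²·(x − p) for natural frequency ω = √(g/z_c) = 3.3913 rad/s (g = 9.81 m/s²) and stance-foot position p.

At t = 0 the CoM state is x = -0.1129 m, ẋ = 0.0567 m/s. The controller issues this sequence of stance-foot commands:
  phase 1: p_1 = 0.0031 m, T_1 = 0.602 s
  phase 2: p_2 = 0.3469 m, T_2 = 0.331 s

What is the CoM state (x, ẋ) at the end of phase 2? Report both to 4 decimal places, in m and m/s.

phase 1: p=0.0031, T=0.602, ωT=2.041563, cosh=3.916231, sinh=3.786405; start (x,ẋ)=(-0.112900, 0.056700) → end (x,ẋ)=(-0.387877, -1.267487)
phase 2: p=0.3469, T=0.331, ωT=1.122520, cosh=1.699023, sinh=1.373565; start (x,ẋ)=(-0.387877, -1.267487) → end (x,ẋ)=(-1.414868, -5.576206)

x = -1.4149, ẋ = -5.5762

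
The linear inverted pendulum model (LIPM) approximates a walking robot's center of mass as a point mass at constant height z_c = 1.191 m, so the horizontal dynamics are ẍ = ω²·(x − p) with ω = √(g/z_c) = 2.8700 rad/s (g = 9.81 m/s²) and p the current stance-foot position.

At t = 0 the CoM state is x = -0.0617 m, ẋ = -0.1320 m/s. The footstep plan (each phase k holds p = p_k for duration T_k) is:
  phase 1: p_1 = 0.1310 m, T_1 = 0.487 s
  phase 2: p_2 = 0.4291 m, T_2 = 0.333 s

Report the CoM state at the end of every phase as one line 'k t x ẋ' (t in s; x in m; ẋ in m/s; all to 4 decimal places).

phase 1: p=0.1310, T=0.487, ωT=1.397690, cosh=2.146505, sinh=1.899338; start (x,ẋ)=(-0.061700, -0.132000) → end (x,ẋ)=(-0.369988, -1.333766)
phase 2: p=0.4291, T=0.333, ωT=0.955710, cosh=1.492528, sinh=1.107989; start (x,ẋ)=(-0.369988, -1.333766) → end (x,ẋ)=(-1.278473, -4.531724)

1 0.4870 -0.3700 -1.3338
2 0.8200 -1.2785 -4.5317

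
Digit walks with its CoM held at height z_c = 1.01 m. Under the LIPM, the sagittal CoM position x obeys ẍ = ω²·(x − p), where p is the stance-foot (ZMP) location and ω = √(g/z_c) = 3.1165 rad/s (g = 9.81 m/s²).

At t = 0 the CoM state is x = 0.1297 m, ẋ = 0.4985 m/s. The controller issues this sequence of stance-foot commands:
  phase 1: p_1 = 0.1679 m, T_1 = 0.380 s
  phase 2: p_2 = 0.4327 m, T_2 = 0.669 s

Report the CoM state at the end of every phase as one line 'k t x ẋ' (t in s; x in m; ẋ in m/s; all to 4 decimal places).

phase 1: p=0.1679, T=0.380, ωT=1.184270, cosh=1.787135, sinh=1.481165; start (x,ẋ)=(0.129700, 0.498500) → end (x,ẋ)=(0.336551, 0.714554)
phase 2: p=0.4327, T=0.669, ωT=2.084938, cosh=4.084206, sinh=3.959891; start (x,ẋ)=(0.336551, 0.714554) → end (x,ẋ)=(0.947936, 1.731813)

1 0.3800 0.3366 0.7146
2 1.0490 0.9479 1.7318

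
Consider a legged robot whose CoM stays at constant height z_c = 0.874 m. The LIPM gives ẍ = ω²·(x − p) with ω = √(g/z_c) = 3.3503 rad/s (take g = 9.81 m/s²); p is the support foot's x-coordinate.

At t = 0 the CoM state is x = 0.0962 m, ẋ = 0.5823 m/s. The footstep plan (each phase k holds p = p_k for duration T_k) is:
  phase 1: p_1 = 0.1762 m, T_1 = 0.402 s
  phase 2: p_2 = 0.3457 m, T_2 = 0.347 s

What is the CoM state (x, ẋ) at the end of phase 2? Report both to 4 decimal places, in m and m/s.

x = 0.6146, ẋ = 1.1477

phase 1: p=0.1762, T=0.402, ωT=1.346821, cosh=2.052623, sinh=1.792557; start (x,ẋ)=(0.096200, 0.582300) → end (x,ẋ)=(0.323546, 0.714794)
phase 2: p=0.3457, T=0.347, ωT=1.162554, cosh=1.755389, sinh=1.442702; start (x,ẋ)=(0.323546, 0.714794) → end (x,ẋ)=(0.614615, 1.147661)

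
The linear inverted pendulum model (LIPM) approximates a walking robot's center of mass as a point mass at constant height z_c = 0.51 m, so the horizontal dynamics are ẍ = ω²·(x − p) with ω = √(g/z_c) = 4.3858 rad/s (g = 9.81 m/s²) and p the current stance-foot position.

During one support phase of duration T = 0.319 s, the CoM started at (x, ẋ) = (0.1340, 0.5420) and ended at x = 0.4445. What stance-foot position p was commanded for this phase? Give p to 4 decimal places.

p = 0.0684

ωT = 4.3858·0.319 = 1.399070; cosh(ωT) = 2.149129, sinh(ωT) = 1.902302
x(T) = p + (x₀−p)·cosh(ωT) + (ẋ₀/ω)·sinh(ωT) ⇒ p·(1 − cosh) = x(T) − x₀·cosh − (ẋ₀/ω)·sinh
numerator   = 0.4445 − (0.1340)·2.149129 − (0.5420/4.3858)·1.902302 = -0.078571
denominator = 1 − 2.149129 = -1.149129
p = -0.078571 / -1.149129 = 0.0684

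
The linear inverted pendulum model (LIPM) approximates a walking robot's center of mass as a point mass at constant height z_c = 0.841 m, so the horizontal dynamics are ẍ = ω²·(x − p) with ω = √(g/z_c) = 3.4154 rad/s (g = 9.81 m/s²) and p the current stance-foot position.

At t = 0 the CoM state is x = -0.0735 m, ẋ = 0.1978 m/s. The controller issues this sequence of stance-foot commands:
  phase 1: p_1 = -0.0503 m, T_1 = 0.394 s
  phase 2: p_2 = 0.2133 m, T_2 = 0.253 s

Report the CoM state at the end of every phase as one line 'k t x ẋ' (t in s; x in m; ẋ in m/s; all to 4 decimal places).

1 0.3940 0.0058 0.2638
2 0.6470 -0.0013 -0.3230

phase 1: p=-0.0503, T=0.394, ωT=1.345668, cosh=2.050558, sinh=1.790192; start (x,ẋ)=(-0.073500, 0.197800) → end (x,ẋ)=(0.005805, 0.263750)
phase 2: p=0.2133, T=0.253, ωT=0.864096, cosh=1.397146, sinh=0.975714; start (x,ẋ)=(0.005805, 0.263750) → end (x,ẋ)=(-0.001253, -0.322971)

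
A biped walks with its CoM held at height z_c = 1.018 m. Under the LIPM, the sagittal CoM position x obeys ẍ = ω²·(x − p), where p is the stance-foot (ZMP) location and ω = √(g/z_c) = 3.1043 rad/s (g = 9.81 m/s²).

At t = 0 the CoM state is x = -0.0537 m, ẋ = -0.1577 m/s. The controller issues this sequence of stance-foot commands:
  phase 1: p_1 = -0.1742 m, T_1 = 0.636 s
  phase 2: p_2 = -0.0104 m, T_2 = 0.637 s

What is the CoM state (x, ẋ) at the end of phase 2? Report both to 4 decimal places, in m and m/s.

x = 1.2014, ẋ = 3.8219

phase 1: p=-0.1742, T=0.636, ωT=1.974335, cosh=3.670341, sinh=3.531487; start (x,ẋ)=(-0.053700, -0.157700) → end (x,ẋ)=(0.088675, 0.742204)
phase 2: p=-0.0104, T=0.637, ωT=1.977439, cosh=3.681321, sinh=3.542898; start (x,ẋ)=(0.088675, 0.742204) → end (x,ẋ)=(1.201394, 3.821937)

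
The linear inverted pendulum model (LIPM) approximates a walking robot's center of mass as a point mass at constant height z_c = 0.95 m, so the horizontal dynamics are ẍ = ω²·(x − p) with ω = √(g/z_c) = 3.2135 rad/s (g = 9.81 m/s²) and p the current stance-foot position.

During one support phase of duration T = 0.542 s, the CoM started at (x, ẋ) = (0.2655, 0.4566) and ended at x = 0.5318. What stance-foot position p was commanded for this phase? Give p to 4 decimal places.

ωT = 3.2135·0.542 = 1.741717; cosh(ωT) = 2.941177, sinh(ωT) = 2.765957
x(T) = p + (x₀−p)·cosh(ωT) + (ẋ₀/ω)·sinh(ωT) ⇒ p·(1 − cosh) = x(T) − x₀·cosh − (ẋ₀/ω)·sinh
numerator   = 0.5318 − (0.2655)·2.941177 − (0.4566/3.2135)·2.765957 = -0.642092
denominator = 1 − 2.941177 = -1.941177
p = -0.642092 / -1.941177 = 0.3308

p = 0.3308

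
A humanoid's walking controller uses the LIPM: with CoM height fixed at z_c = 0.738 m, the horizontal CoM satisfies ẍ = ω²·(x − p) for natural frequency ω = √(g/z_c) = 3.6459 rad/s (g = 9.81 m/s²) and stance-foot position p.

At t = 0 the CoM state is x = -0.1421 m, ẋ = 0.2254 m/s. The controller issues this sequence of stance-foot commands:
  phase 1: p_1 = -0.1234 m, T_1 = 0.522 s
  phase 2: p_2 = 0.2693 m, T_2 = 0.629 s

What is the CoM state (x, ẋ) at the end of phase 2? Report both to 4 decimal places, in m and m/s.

phase 1: p=-0.1234, T=0.522, ωT=1.903160, cosh=3.428075, sinh=3.278979; start (x,ẋ)=(-0.142100, 0.225400) → end (x,ẋ)=(0.015211, 0.549133)
phase 2: p=0.2693, T=0.629, ωT=2.293271, cosh=5.004114, sinh=4.903178; start (x,ẋ)=(0.015211, 0.549133) → end (x,ẋ)=(-0.263691, -1.794300)

x = -0.2637, ẋ = -1.7943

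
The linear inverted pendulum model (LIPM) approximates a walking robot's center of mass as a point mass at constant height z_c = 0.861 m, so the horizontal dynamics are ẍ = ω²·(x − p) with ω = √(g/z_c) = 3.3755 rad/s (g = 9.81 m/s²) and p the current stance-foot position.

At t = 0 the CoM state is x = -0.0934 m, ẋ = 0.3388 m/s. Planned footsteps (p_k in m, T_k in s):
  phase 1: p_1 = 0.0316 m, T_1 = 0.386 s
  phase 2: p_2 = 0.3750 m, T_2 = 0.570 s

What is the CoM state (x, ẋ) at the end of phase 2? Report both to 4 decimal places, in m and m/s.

x = -1.1408, ẋ = -4.9172

phase 1: p=0.0316, T=0.386, ωT=1.302943, cosh=1.975921, sinh=1.704190; start (x,ẋ)=(-0.093400, 0.338800) → end (x,ẋ)=(-0.044340, -0.049620)
phase 2: p=0.3750, T=0.570, ωT=1.924035, cosh=3.497277, sinh=3.351260; start (x,ẋ)=(-0.044340, -0.049620) → end (x,ẋ)=(-1.140811, -4.917183)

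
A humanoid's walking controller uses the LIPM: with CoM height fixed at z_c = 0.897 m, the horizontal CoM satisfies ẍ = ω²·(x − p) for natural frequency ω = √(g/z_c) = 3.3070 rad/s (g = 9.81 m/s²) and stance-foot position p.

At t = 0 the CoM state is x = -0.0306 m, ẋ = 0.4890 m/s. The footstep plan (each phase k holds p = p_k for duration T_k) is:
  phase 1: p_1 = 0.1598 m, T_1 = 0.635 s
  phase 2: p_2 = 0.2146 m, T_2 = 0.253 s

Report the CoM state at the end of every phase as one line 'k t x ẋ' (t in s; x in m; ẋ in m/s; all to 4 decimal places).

1 0.6350 -0.0346 -0.5058
2 0.8880 -0.2704 -1.4661

phase 1: p=0.1598, T=0.635, ωT=2.099945, cosh=4.144092, sinh=4.021629; start (x,ẋ)=(-0.030600, 0.489000) → end (x,ẋ)=(-0.034564, -0.505769)
phase 2: p=0.2146, T=0.253, ωT=0.836671, cosh=1.370909, sinh=0.937759; start (x,ẋ)=(-0.034564, -0.505769) → end (x,ẋ)=(-0.270401, -1.466064)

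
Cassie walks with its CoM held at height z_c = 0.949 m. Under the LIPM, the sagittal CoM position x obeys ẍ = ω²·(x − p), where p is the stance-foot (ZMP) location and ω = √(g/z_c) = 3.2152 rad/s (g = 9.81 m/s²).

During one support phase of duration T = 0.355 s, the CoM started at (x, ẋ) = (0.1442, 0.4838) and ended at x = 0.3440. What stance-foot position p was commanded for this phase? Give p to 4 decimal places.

p = 0.1604

ωT = 3.2152·0.355 = 1.141396; cosh(ωT) = 1.725255, sinh(ωT) = 1.405882
x(T) = p + (x₀−p)·cosh(ωT) + (ẋ₀/ω)·sinh(ωT) ⇒ p·(1 − cosh) = x(T) − x₀·cosh − (ẋ₀/ω)·sinh
numerator   = 0.3440 − (0.1442)·1.725255 − (0.4838/3.2152)·1.405882 = -0.116329
denominator = 1 − 1.725255 = -0.725255
p = -0.116329 / -0.725255 = 0.1604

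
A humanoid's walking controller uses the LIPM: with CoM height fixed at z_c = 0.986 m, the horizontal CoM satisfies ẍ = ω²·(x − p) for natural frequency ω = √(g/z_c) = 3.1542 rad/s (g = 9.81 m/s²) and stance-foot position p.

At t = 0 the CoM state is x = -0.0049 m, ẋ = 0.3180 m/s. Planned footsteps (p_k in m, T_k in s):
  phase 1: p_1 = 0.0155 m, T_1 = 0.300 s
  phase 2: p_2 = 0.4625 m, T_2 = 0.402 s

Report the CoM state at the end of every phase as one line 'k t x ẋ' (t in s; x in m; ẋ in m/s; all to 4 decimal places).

phase 1: p=0.0155, T=0.300, ωT=0.946260, cosh=1.482124, sinh=1.093934; start (x,ẋ)=(-0.004900, 0.318000) → end (x,ẋ)=(0.095553, 0.400925)
phase 2: p=0.4625, T=0.402, ωT=1.267988, cosh=1.917547, sinh=1.636150; start (x,ẋ)=(0.095553, 0.400925) → end (x,ẋ)=(-0.033170, -1.124927)

1 0.3000 0.0956 0.4009
2 0.7020 -0.0332 -1.1249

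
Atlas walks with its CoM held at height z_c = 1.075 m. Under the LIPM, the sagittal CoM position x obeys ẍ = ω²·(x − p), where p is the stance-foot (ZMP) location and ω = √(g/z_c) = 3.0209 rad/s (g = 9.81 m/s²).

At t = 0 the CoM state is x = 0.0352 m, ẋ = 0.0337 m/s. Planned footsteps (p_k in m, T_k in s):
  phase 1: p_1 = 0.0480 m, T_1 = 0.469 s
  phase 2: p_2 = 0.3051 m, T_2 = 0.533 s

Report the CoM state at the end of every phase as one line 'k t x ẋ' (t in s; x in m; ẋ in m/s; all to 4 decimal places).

phase 1: p=0.0480, T=0.469, ωT=1.416802, cosh=2.183200, sinh=1.940712; start (x,ẋ)=(0.035200, 0.033700) → end (x,ẋ)=(0.041705, -0.001469)
phase 2: p=0.3051, T=0.533, ωT=1.610140, cosh=2.601685, sinh=2.401825; start (x,ẋ)=(0.041705, -0.001469) → end (x,ẋ)=(-0.381339, -1.914930)

1 0.4690 0.0417 -0.0015
2 1.0020 -0.3813 -1.9149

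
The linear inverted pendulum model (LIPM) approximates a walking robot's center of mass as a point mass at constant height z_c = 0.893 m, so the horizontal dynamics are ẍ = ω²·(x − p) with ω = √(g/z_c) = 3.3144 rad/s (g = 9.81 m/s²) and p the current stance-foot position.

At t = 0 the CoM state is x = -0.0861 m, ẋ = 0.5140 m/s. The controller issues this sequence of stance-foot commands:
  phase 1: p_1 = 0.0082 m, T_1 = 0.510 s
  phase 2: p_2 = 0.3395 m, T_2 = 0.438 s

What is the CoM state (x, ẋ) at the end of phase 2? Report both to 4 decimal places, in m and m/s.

x = 0.2915, ẋ = 0.1338

phase 1: p=0.0082, T=0.510, ωT=1.690344, cosh=2.802901, sinh=2.618445; start (x,ẋ)=(-0.086100, 0.514000) → end (x,ẋ)=(0.149957, 0.622302)
phase 2: p=0.3395, T=0.438, ωT=1.451707, cosh=2.252284, sinh=2.018114; start (x,ẋ)=(0.149957, 0.622302) → end (x,ẋ)=(0.291510, 0.133778)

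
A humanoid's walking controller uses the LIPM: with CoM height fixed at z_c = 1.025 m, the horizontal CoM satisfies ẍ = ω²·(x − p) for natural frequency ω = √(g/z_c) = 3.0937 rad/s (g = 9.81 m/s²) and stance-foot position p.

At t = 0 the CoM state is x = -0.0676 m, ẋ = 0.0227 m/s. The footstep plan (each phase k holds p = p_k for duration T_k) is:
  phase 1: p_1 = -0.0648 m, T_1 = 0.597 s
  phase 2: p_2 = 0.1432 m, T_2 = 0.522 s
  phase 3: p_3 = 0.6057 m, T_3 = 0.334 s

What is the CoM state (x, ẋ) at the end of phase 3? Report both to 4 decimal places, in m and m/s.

x = -1.4000, ẋ = -5.6501

phase 1: p=-0.0648, T=0.597, ωT=1.846939, cosh=3.249050, sinh=3.091331; start (x,ẋ)=(-0.067600, 0.022700) → end (x,ẋ)=(-0.051215, 0.046975)
phase 2: p=0.1432, T=0.522, ωT=1.614911, cosh=2.613175, sinh=2.414267; start (x,ẋ)=(-0.051215, 0.046975) → end (x,ẋ)=(-0.328181, -1.329333)
phase 3: p=0.6057, T=0.334, ωT=1.033296, cosh=1.583073, sinh=1.227240; start (x,ẋ)=(-0.328181, -1.329333) → end (x,ẋ)=(-1.400035, -5.650109)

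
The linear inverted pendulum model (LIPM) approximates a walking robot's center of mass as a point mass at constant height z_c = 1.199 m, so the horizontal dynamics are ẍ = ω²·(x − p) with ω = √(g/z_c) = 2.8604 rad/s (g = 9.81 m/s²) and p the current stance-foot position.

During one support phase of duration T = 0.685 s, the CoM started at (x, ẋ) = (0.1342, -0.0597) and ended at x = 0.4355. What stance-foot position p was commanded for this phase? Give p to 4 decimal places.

ωT = 2.8604·0.685 = 1.959374; cosh(ωT) = 3.617915, sinh(ωT) = 3.476969
x(T) = p + (x₀−p)·cosh(ωT) + (ẋ₀/ω)·sinh(ωT) ⇒ p·(1 − cosh) = x(T) − x₀·cosh − (ẋ₀/ω)·sinh
numerator   = 0.4355 − (0.1342)·3.617915 − (-0.0597/2.8604)·3.476969 = 0.022544
denominator = 1 − 3.617915 = -2.617915
p = 0.022544 / -2.617915 = -0.0086

p = -0.0086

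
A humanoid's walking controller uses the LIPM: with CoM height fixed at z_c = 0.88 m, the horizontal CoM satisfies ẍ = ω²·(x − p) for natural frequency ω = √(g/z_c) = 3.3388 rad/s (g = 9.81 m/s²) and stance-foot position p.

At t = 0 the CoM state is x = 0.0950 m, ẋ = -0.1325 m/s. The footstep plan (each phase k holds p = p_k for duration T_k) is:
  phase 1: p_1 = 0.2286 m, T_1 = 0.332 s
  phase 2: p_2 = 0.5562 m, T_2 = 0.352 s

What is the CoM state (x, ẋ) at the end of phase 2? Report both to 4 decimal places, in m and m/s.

x = -0.8800, ẋ = -4.4254

phase 1: p=0.2286, T=0.332, ωT=1.108482, cosh=1.679907, sinh=1.349847; start (x,ẋ)=(0.095000, -0.132500) → end (x,ẋ)=(-0.049404, -0.824706)
phase 2: p=0.5562, T=0.352, ωT=1.175258, cosh=1.773858, sinh=1.465119; start (x,ẋ)=(-0.049404, -0.824706) → end (x,ẋ)=(-0.879950, -4.425368)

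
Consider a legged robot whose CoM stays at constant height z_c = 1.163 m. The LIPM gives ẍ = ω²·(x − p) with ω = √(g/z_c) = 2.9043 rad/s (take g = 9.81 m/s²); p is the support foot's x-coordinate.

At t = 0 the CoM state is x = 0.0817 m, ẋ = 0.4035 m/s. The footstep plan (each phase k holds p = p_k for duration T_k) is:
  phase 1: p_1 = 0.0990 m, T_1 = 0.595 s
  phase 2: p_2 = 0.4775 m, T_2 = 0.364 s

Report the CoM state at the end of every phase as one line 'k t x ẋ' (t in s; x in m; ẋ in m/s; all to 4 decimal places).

phase 1: p=0.0990, T=0.595, ωT=1.728058, cosh=2.903671, sinh=2.726042; start (x,ẋ)=(0.081700, 0.403500) → end (x,ẋ)=(0.427501, 1.034663)
phase 2: p=0.4775, T=0.364, ωT=1.057165, cosh=1.612820, sinh=1.265380; start (x,ẋ)=(0.427501, 1.034663) → end (x,ẋ)=(0.847655, 1.484976)

1 0.5950 0.4275 1.0347
2 0.9590 0.8477 1.4850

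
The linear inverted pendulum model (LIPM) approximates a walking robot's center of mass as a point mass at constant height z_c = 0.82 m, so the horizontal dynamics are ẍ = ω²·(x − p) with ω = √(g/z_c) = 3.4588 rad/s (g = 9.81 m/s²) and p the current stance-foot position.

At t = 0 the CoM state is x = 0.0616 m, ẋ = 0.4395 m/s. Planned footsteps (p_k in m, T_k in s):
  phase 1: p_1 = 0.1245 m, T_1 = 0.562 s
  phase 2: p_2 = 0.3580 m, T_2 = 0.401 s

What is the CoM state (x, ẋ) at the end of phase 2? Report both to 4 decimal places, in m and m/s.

phase 1: p=0.1245, T=0.562, ωT=1.943846, cosh=3.564358, sinh=3.421205; start (x,ẋ)=(0.061600, 0.439500) → end (x,ẋ)=(0.335025, 0.822223)
phase 2: p=0.3580, T=0.401, ωT=1.386979, cosh=2.126284, sinh=1.876455; start (x,ẋ)=(0.335025, 0.822223) → end (x,ẋ)=(0.755217, 1.599164)

x = 0.7552, ẋ = 1.5992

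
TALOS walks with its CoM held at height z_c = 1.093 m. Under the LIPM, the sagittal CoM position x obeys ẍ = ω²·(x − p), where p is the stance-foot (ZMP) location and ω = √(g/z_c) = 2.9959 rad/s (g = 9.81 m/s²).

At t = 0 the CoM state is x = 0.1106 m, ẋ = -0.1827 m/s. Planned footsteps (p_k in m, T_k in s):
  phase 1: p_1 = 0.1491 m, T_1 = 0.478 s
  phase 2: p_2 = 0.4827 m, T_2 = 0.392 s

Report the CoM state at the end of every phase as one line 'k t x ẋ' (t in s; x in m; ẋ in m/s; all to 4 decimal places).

1 0.4780 -0.0565 -0.6320
2 0.8700 -0.7818 -3.4846

phase 1: p=0.1491, T=0.478, ωT=1.432040, cosh=2.213027, sinh=1.974206; start (x,ẋ)=(0.110600, -0.182700) → end (x,ẋ)=(-0.056495, -0.632029)
phase 2: p=0.4827, T=0.392, ωT=1.174393, cosh=1.772592, sinh=1.463585; start (x,ẋ)=(-0.056495, -0.632029) → end (x,ẋ)=(-0.781838, -3.484569)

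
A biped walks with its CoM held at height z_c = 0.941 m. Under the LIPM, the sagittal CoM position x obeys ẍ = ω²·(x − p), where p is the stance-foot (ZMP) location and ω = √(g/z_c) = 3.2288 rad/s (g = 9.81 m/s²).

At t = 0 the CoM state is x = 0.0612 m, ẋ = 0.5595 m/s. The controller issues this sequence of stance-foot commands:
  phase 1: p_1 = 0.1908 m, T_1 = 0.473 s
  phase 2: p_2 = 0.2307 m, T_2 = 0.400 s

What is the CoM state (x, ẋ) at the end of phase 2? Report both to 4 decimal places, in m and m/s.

phase 1: p=0.1908, T=0.473, ωT=1.527222, cosh=2.411253, sinh=2.194115; start (x,ẋ)=(0.061200, 0.559500) → end (x,ẋ)=(0.258507, 0.430963)
phase 2: p=0.2307, T=0.400, ωT=1.291520, cosh=1.956583, sinh=1.681730; start (x,ẋ)=(0.258507, 0.430963) → end (x,ẋ)=(0.509575, 0.994206)

x = 0.5096, ẋ = 0.9942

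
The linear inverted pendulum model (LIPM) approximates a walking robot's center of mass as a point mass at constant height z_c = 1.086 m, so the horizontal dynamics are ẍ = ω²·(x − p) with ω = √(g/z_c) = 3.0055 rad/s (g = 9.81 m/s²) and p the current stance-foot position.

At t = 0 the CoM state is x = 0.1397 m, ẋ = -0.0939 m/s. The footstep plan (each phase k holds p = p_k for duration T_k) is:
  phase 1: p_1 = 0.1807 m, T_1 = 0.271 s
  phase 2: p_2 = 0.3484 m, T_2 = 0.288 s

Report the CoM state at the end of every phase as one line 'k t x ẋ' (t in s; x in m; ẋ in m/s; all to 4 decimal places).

1 0.2710 0.0970 -0.2386
2 0.5590 -0.0809 -1.0726

phase 1: p=0.1807, T=0.271, ωT=0.814491, cosh=1.350445, sinh=0.907580; start (x,ẋ)=(0.139700, -0.093900) → end (x,ẋ)=(0.096976, -0.238644)
phase 2: p=0.3484, T=0.288, ωT=0.865584, cosh=1.398600, sinh=0.977794; start (x,ẋ)=(0.096976, -0.238644) → end (x,ẋ)=(-0.080880, -1.072640)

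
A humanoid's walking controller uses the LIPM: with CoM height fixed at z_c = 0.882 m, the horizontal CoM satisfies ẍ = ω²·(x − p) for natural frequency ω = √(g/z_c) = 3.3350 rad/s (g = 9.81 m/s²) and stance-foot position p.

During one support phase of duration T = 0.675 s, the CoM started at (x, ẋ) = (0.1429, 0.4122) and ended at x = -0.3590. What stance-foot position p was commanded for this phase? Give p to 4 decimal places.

p = 0.4276

ωT = 3.3350·0.675 = 2.251125; cosh(ωT) = 4.801848, sinh(ωT) = 4.696567
x(T) = p + (x₀−p)·cosh(ωT) + (ẋ₀/ω)·sinh(ωT) ⇒ p·(1 − cosh) = x(T) − x₀·cosh − (ẋ₀/ω)·sinh
numerator   = -0.3590 − (0.1429)·4.801848 − (0.4122/3.3350)·4.696567 = -1.625671
denominator = 1 − 4.801848 = -3.801848
p = -1.625671 / -3.801848 = 0.4276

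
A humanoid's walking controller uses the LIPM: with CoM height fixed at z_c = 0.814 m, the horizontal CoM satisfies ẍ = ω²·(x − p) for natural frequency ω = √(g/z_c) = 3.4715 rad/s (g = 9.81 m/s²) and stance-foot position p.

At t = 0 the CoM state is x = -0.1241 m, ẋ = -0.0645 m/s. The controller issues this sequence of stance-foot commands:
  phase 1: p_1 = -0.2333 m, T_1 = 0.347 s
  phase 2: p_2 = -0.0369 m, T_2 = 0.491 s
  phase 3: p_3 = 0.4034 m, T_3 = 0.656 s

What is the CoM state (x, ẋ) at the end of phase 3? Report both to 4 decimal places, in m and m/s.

phase 1: p=-0.2333, T=0.347, ωT=1.204610, cosh=1.817634, sinh=1.517825; start (x,ẋ)=(-0.124100, -0.064500) → end (x,ẋ)=(-0.063015, 0.458152)
phase 2: p=-0.0369, T=0.491, ωT=1.704506, cosh=2.840267, sinh=2.658405; start (x,ẋ)=(-0.063015, 0.458152) → end (x,ẋ)=(0.239769, 1.060264)
phase 3: p=0.4034, T=0.656, ωT=2.277304, cosh=4.926459, sinh=4.823899; start (x,ẋ)=(0.239769, 1.060264) → end (x,ẋ)=(1.070590, 2.483151)

x = 1.0706, ẋ = 2.4832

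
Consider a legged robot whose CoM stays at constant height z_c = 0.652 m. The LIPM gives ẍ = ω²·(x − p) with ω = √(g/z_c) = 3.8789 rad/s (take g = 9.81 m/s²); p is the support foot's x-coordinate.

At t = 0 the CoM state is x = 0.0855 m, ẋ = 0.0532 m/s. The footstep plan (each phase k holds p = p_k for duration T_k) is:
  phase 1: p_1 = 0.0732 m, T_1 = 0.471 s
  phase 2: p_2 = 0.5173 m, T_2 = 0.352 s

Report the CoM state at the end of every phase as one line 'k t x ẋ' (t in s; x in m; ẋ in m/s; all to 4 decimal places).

phase 1: p=0.0732, T=0.471, ωT=1.826962, cosh=3.187939, sinh=3.027037; start (x,ẋ)=(0.085500, 0.053200) → end (x,ẋ)=(0.153928, 0.314020)
phase 2: p=0.5173, T=0.352, ωT=1.365373, cosh=2.086234, sinh=1.830949; start (x,ẋ)=(0.153928, 0.314020) → end (x,ẋ)=(-0.092553, -1.925573)

1 0.4710 0.1539 0.3140
2 0.8230 -0.0926 -1.9256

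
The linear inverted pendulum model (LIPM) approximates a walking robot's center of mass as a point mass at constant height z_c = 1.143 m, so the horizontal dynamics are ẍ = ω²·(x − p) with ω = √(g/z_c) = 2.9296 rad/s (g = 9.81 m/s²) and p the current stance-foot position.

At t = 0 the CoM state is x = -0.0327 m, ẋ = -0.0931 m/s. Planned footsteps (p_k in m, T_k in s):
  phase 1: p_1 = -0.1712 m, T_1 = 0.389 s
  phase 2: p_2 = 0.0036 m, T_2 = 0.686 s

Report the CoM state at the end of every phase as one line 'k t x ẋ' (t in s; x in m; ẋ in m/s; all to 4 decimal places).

phase 1: p=-0.1712, T=0.389, ωT=1.139614, cosh=1.722753, sinh=1.402810; start (x,ẋ)=(-0.032700, -0.093100) → end (x,ẋ)=(0.022821, 0.408801)
phase 2: p=0.0036, T=0.686, ωT=2.009706, cosh=3.797574, sinh=3.663546; start (x,ẋ)=(0.022821, 0.408801) → end (x,ẋ)=(0.587812, 1.758750)

1 0.3890 0.0228 0.4088
2 1.0750 0.5878 1.7587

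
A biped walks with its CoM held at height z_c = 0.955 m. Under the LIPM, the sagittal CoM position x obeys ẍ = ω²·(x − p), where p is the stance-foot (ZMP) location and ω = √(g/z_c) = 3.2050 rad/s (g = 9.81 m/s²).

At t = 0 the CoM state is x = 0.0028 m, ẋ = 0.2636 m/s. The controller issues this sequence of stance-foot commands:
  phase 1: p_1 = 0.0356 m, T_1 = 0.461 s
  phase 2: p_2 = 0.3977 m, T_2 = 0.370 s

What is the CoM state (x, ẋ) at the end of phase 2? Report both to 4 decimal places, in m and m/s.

phase 1: p=0.0356, T=0.461, ωT=1.477505, cosh=2.305103, sinh=2.076896; start (x,ẋ)=(0.002800, 0.263600) → end (x,ẋ)=(0.130810, 0.389293)
phase 2: p=0.3977, T=0.370, ωT=1.185850, cosh=1.789477, sinh=1.483991; start (x,ẋ)=(0.130810, 0.389293) → end (x,ẋ)=(0.100359, -0.572748)

x = 0.1004, ẋ = -0.5727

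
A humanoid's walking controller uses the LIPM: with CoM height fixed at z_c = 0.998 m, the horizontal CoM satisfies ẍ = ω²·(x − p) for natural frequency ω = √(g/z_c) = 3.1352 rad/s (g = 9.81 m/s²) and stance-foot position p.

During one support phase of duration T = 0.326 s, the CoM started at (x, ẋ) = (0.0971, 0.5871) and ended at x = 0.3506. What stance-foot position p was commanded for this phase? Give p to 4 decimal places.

ωT = 3.1352·0.326 = 1.022075; cosh(ωT) = 1.569402, sinh(ωT) = 1.209554
x(T) = p + (x₀−p)·cosh(ωT) + (ẋ₀/ω)·sinh(ωT) ⇒ p·(1 − cosh) = x(T) − x₀·cosh − (ẋ₀/ω)·sinh
numerator   = 0.3506 − (0.0971)·1.569402 − (0.5871/3.1352)·1.209554 = -0.028291
denominator = 1 − 1.569402 = -0.569402
p = -0.028291 / -0.569402 = 0.0497

p = 0.0497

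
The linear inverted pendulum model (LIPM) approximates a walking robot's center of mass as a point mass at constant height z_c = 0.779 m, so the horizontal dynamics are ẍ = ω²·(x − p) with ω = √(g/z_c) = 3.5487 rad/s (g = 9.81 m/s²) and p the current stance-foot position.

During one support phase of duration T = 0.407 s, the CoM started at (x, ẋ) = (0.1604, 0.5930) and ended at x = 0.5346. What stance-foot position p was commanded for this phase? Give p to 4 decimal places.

ωT = 3.5487·0.407 = 1.444321; cosh(ωT) = 2.237439, sinh(ωT) = 2.001533
x(T) = p + (x₀−p)·cosh(ωT) + (ẋ₀/ω)·sinh(ωT) ⇒ p·(1 − cosh) = x(T) − x₀·cosh − (ẋ₀/ω)·sinh
numerator   = 0.5346 − (0.1604)·2.237439 − (0.5930/3.5487)·2.001533 = -0.158748
denominator = 1 − 2.237439 = -1.237439
p = -0.158748 / -1.237439 = 0.1283

p = 0.1283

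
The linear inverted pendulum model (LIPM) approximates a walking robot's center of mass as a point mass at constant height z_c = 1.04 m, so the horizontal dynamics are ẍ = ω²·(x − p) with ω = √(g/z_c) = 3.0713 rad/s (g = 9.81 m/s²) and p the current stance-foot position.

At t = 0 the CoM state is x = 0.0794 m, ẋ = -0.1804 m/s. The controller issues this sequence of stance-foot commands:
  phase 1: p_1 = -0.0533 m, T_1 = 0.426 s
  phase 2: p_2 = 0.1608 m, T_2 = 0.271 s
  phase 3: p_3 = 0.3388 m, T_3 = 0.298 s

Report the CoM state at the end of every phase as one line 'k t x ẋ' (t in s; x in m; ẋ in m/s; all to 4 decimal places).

1 0.4260 0.1094 0.3408
2 0.6970 0.1940 0.3188
3 0.9950 0.2377 -0.0046

phase 1: p=-0.0533, T=0.426, ωT=1.308374, cosh=1.985205, sinh=1.714946; start (x,ẋ)=(0.079400, -0.180400) → end (x,ẋ)=(0.109405, 0.340815)
phase 2: p=0.1608, T=0.271, ωT=0.832322, cosh=1.366844, sinh=0.931806; start (x,ẋ)=(0.109405, 0.340815) → end (x,ẋ)=(0.193952, 0.318757)
phase 3: p=0.3388, T=0.298, ωT=0.915247, cosh=1.448905, sinh=1.048488; start (x,ẋ)=(0.193952, 0.318757) → end (x,ẋ)=(0.237747, -0.004594)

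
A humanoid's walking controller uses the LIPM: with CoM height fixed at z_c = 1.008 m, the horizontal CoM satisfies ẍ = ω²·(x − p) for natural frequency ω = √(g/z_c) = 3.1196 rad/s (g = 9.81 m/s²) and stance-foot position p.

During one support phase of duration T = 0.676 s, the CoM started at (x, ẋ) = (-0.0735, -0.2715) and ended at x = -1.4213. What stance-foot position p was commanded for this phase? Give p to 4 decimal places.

p = 0.2393

ωT = 3.1196·0.676 = 2.108850; cosh(ωT) = 4.180068, sinh(ωT) = 4.058690
x(T) = p + (x₀−p)·cosh(ωT) + (ẋ₀/ω)·sinh(ωT) ⇒ p·(1 − cosh) = x(T) − x₀·cosh − (ẋ₀/ω)·sinh
numerator   = -1.4213 − (-0.0735)·4.180068 − (-0.2715/3.1196)·4.058690 = -0.760836
denominator = 1 − 4.180068 = -3.180068
p = -0.760836 / -3.180068 = 0.2393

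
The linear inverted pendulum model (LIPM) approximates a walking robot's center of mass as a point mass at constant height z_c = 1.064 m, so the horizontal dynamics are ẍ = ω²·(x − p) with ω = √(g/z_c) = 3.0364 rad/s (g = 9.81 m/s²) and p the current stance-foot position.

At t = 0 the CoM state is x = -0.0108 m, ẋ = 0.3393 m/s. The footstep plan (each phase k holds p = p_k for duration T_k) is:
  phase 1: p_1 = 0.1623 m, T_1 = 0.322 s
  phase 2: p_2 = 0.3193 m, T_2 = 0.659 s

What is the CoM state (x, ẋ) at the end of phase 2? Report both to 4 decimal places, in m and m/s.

x = -0.8824, ẋ = -3.5403

phase 1: p=0.1623, T=0.322, ωT=0.977721, cosh=1.517279, sinh=1.141111; start (x,ẋ)=(-0.010800, 0.339300) → end (x,ẋ)=(0.027172, -0.084956)
phase 2: p=0.3193, T=0.659, ωT=2.000988, cosh=3.765779, sinh=3.630578; start (x,ẋ)=(0.027172, -0.084956) → end (x,ẋ)=(-0.882372, -3.540318)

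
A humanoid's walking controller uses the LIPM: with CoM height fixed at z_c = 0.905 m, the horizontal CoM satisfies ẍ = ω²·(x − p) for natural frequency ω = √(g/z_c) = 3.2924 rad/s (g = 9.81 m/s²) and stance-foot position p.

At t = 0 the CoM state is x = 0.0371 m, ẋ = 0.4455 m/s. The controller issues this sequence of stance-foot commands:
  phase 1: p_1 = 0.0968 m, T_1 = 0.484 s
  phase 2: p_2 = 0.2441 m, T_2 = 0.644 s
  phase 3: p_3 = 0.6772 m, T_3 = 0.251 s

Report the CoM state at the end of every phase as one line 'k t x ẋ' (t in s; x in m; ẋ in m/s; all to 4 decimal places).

1 0.4840 0.2630 0.6778
2 1.1280 1.1695 3.1208
3 1.3790 2.2230 5.7458

phase 1: p=0.0968, T=0.484, ωT=1.593522, cosh=2.562129, sinh=2.358920; start (x,ẋ)=(0.037100, 0.445500) → end (x,ẋ)=(0.263030, 0.677768)
phase 2: p=0.2441, T=0.644, ωT=2.120306, cosh=4.226839, sinh=4.106844; start (x,ẋ)=(0.263030, 0.677768) → end (x,ẋ)=(1.169543, 3.120778)
phase 3: p=0.6772, T=0.251, ωT=0.826392, cosh=1.361343, sinh=0.923718; start (x,ẋ)=(1.169543, 3.120778) → end (x,ẋ)=(2.223014, 5.745785)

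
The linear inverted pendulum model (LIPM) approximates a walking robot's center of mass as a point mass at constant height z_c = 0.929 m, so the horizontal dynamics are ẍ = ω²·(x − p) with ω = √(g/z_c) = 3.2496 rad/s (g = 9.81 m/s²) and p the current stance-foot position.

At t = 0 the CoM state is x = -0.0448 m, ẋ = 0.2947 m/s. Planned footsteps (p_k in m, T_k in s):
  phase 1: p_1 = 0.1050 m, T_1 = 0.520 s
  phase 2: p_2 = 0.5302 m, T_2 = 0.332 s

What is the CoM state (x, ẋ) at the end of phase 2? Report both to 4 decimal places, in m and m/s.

x = -0.6460, ẋ = -3.3034

phase 1: p=0.1050, T=0.520, ωT=1.689792, cosh=2.801456, sinh=2.616898; start (x,ẋ)=(-0.044800, 0.294700) → end (x,ẋ)=(-0.077337, -0.448291)
phase 2: p=0.5302, T=0.332, ωT=1.078867, cosh=1.640663, sinh=1.300683; start (x,ẋ)=(-0.077337, -0.448291) → end (x,ẋ)=(-0.645995, -3.303368)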